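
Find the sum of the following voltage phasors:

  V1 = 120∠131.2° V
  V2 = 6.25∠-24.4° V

Step 1 — Convert each phasor to rectangular form:
  V1 = 120·(cos(131.2°) + j·sin(131.2°)) = -79.04 + j90.29 V
  V2 = 6.25·(cos(-24.4°) + j·sin(-24.4°)) = 5.692 - j2.582 V
Step 2 — Sum components: V_total = -73.35 + j87.71 V.
Step 3 — Convert to polar: |V_total| = 114.3 V, ∠V_total = 129.9°.

V_total = 114.3∠129.9° V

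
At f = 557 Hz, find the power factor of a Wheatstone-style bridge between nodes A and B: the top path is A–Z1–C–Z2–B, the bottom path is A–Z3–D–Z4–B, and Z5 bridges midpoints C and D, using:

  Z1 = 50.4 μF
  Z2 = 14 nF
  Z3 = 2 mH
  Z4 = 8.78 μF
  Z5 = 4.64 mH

Step 1 — Angular frequency: ω = 2π·f = 2π·557 = 3500 rad/s.
Step 2 — Component impedances:
  Z1: Z = 1/(jωC) = -j/(ω·C) = 0 - j5.669 Ω
  Z2: Z = 1/(jωC) = -j/(ω·C) = 0 - j2.041e+04 Ω
  Z3: Z = jωL = j·3500·0.002 = 0 + j6.999 Ω
  Z4: Z = 1/(jωC) = -j/(ω·C) = 0 - j32.54 Ω
  Z5: Z = jωL = j·3500·0.00464 = 0 + j16.24 Ω
Step 3 — Bridge requires nodal analysis (the Z5 bridge couples midpoints C and D, so the two paths cannot be reduced to a simple series/parallel combination). Setting node B to ground and injecting 1 A at node A, the 3-node admittance system at A, C, D solves to V_A = Z_AB = 0 - j28.3 Ω = 28.3∠-90.0° Ω.
Step 4 — Power factor: PF = cos(φ) = Re(Z)/|Z| = -0/28.3 = -0.
Step 5 — Type: Im(Z) = -28.3 ⇒ leading (phase φ = -90.0°).

PF = -0 (leading, φ = -90.0°)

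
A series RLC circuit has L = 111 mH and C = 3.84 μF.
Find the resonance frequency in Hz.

Step 1 — Resonance condition Im(Z)=0 gives ω₀ = 1/√(LC).
Step 2 — ω₀ = 1/√(0.111·3.84e-06) = 1532 rad/s.
Step 3 — f₀ = ω₀/(2π) = 243.8 Hz.

f₀ = 243.8 Hz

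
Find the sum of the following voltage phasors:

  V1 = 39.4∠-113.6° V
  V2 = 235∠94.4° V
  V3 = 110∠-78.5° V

Step 1 — Convert each phasor to rectangular form:
  V1 = 39.4·(cos(-113.6°) + j·sin(-113.6°)) = -15.77 - j36.1 V
  V2 = 235·(cos(94.4°) + j·sin(94.4°)) = -18.03 + j234.3 V
  V3 = 110·(cos(-78.5°) + j·sin(-78.5°)) = 21.93 - j107.8 V
Step 2 — Sum components: V_total = -11.87 + j90.41 V.
Step 3 — Convert to polar: |V_total| = 91.19 V, ∠V_total = 97.5°.

V_total = 91.19∠97.5° V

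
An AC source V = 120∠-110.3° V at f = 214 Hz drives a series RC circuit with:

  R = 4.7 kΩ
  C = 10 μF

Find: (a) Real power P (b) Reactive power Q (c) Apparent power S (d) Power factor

Step 1 — Angular frequency: ω = 2π·f = 2π·214 = 1345 rad/s.
Step 2 — Component impedances:
  R: Z = R = 4700 Ω
  C: Z = 1/(jωC) = -j/(ω·C) = 0 - j74.37 Ω
Step 3 — Series combination: Z_total = R + C = 4700 - j74.37 Ω = 4701∠-0.9° Ω.
Step 4 — Source phasor: V = 120∠-110.3° V = -41.63 - j112.5 V.
Step 5 — Current: I = V / Z = -0.008477 - j0.02408 A = 0.02553∠-109.4° A.
Step 6 — Complex power: S = V·I* = 3.063 - j0.04847 VA.
Step 7 — Real power: P = Re(S) = 3.063 W.
Step 8 — Reactive power: Q = Im(S) = -0.04847 VAR.
Step 9 — Apparent power: |S| = 3.063 VA.
Step 10 — Power factor: PF = P/|S| = 0.9999 (leading).

(a) P = 3.063 W  (b) Q = -0.04847 VAR  (c) S = 3.063 VA  (d) PF = 0.9999 (leading)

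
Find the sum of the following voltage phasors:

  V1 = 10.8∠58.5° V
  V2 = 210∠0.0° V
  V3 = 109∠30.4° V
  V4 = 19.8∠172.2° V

Step 1 — Convert each phasor to rectangular form:
  V1 = 10.8·(cos(58.5°) + j·sin(58.5°)) = 5.643 + j9.209 V
  V2 = 210·(cos(0.0°) + j·sin(0.0°)) = 210 V
  V3 = 109·(cos(30.4°) + j·sin(30.4°)) = 94.01 + j55.16 V
  V4 = 19.8·(cos(172.2°) + j·sin(172.2°)) = -19.62 + j2.687 V
Step 2 — Sum components: V_total = 290 + j67.05 V.
Step 3 — Convert to polar: |V_total| = 297.7 V, ∠V_total = 13.0°.

V_total = 297.7∠13.0° V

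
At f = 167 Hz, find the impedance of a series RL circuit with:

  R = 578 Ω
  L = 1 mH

Step 1 — Angular frequency: ω = 2π·f = 2π·167 = 1049 rad/s.
Step 2 — Component impedances:
  R: Z = R = 578 Ω
  L: Z = jωL = j·1049·0.001 = 0 + j1.049 Ω
Step 3 — Series combination: Z_total = R + L = 578 + j1.049 Ω = 578∠0.1° Ω.

Z = 578 + j1.049 Ω = 578∠0.1° Ω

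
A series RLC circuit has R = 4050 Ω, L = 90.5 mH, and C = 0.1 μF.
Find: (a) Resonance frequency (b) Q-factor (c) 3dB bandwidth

Step 1 — Resonance: ω₀ = 1/√(LC) = 1/√(0.0905·1e-07) = 1.051e+04 rad/s.
Step 2 — f₀ = ω₀/(2π) = 1673 Hz.
Step 3 — Series Q: Q = ω₀L/R = 1.051e+04·0.0905/4050 = 0.2349.
Step 4 — Bandwidth: Δω = ω₀/Q = 4.475e+04 rad/s; BW = Δω/(2π) = 7122 Hz.

(a) f₀ = 1673 Hz  (b) Q = 0.2349  (c) BW = 7122 Hz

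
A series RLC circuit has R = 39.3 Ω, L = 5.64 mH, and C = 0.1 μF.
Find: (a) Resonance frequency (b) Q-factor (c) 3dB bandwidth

Step 1 — Resonance: ω₀ = 1/√(LC) = 1/√(0.00564·1e-07) = 4.211e+04 rad/s.
Step 2 — f₀ = ω₀/(2π) = 6702 Hz.
Step 3 — Series Q: Q = ω₀L/R = 4.211e+04·0.00564/39.3 = 6.043.
Step 4 — Bandwidth: Δω = ω₀/Q = 6968 rad/s; BW = Δω/(2π) = 1109 Hz.

(a) f₀ = 6702 Hz  (b) Q = 6.043  (c) BW = 1109 Hz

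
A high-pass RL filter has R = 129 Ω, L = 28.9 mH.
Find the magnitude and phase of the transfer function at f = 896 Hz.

Step 1 — Angular frequency: ω = 2π·896 = 5630 rad/s.
Step 2 — Transfer function: H(jω) = jωL/(R + jωL).
Step 3 — Numerator jωL = j·162.7; denominator R + jωL = 129 + j162.7.
Step 4 — H = 0.614 + j0.4868.
Step 5 — Magnitude: |H| = 0.7836 (-2.1 dB); phase: φ = 38.4°.

|H| = 0.7836 (-2.1 dB), φ = 38.4°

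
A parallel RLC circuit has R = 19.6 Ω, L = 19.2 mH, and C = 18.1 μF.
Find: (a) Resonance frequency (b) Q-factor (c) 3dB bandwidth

Step 1 — Resonance: ω₀ = 1/√(LC) = 1/√(0.0192·1.81e-05) = 1696 rad/s.
Step 2 — f₀ = ω₀/(2π) = 270 Hz.
Step 3 — Parallel Q: Q = R/(ω₀L) = 19.6/(1696·0.0192) = 0.6018.
Step 4 — Bandwidth: Δω = ω₀/Q = 2819 rad/s; BW = Δω/(2π) = 448.6 Hz.

(a) f₀ = 270 Hz  (b) Q = 0.6018  (c) BW = 448.6 Hz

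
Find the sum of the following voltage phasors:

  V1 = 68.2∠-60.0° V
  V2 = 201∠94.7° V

Step 1 — Convert each phasor to rectangular form:
  V1 = 68.2·(cos(-60.0°) + j·sin(-60.0°)) = 34.1 - j59.06 V
  V2 = 201·(cos(94.7°) + j·sin(94.7°)) = -16.47 + j200.3 V
Step 2 — Sum components: V_total = 17.63 + j141.3 V.
Step 3 — Convert to polar: |V_total| = 142.4 V, ∠V_total = 82.9°.

V_total = 142.4∠82.9° V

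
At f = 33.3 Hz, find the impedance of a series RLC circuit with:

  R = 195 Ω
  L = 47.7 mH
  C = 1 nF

Step 1 — Angular frequency: ω = 2π·f = 2π·33.3 = 209.2 rad/s.
Step 2 — Component impedances:
  R: Z = R = 195 Ω
  L: Z = jωL = j·209.2·0.0477 = 0 + j9.98 Ω
  C: Z = 1/(jωC) = -j/(ω·C) = 0 - j4.779e+06 Ω
Step 3 — Series combination: Z_total = R + L + C = 195 - j4.779e+06 Ω = 4.779e+06∠-90.0° Ω.

Z = 195 - j4.779e+06 Ω = 4.779e+06∠-90.0° Ω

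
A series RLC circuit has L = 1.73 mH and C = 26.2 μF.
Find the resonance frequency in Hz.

Step 1 — Resonance condition Im(Z)=0 gives ω₀ = 1/√(LC).
Step 2 — ω₀ = 1/√(0.00173·2.62e-05) = 4697 rad/s.
Step 3 — f₀ = ω₀/(2π) = 747.6 Hz.

f₀ = 747.6 Hz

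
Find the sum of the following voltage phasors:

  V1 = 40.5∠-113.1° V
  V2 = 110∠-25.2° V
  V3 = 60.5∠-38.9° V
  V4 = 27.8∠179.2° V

Step 1 — Convert each phasor to rectangular form:
  V1 = 40.5·(cos(-113.1°) + j·sin(-113.1°)) = -15.89 - j37.25 V
  V2 = 110·(cos(-25.2°) + j·sin(-25.2°)) = 99.53 - j46.84 V
  V3 = 60.5·(cos(-38.9°) + j·sin(-38.9°)) = 47.08 - j37.99 V
  V4 = 27.8·(cos(179.2°) + j·sin(179.2°)) = -27.8 + j0.3881 V
Step 2 — Sum components: V_total = 102.9 - j121.7 V.
Step 3 — Convert to polar: |V_total| = 159.4 V, ∠V_total = -49.8°.

V_total = 159.4∠-49.8° V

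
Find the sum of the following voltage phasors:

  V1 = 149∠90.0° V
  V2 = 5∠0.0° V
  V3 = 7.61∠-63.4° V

Step 1 — Convert each phasor to rectangular form:
  V1 = 149·(cos(90.0°) + j·sin(90.0°)) = 0 + j149 V
  V2 = 5·(cos(0.0°) + j·sin(0.0°)) = 5 V
  V3 = 7.61·(cos(-63.4°) + j·sin(-63.4°)) = 3.407 - j6.805 V
Step 2 — Sum components: V_total = 8.407 + j142.2 V.
Step 3 — Convert to polar: |V_total| = 142.4 V, ∠V_total = 86.6°.

V_total = 142.4∠86.6° V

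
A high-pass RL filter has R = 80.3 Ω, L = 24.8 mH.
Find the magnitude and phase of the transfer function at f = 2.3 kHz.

Step 1 — Angular frequency: ω = 2π·2300 = 1.445e+04 rad/s.
Step 2 — Transfer function: H(jω) = jωL/(R + jωL).
Step 3 — Numerator jωL = j·358.4; denominator R + jωL = 80.3 + j358.4.
Step 4 — H = 0.9522 + j0.2133.
Step 5 — Magnitude: |H| = 0.9758 (-0.2 dB); phase: φ = 12.6°.

|H| = 0.9758 (-0.2 dB), φ = 12.6°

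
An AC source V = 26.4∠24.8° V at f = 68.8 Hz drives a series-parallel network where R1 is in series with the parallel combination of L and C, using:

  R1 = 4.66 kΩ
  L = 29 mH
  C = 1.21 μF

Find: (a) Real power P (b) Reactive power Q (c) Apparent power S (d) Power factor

Step 1 — Angular frequency: ω = 2π·f = 2π·68.8 = 432.3 rad/s.
Step 2 — Component impedances:
  R1: Z = R = 4660 Ω
  L: Z = jωL = j·432.3·0.029 = 0 + j12.54 Ω
  C: Z = 1/(jωC) = -j/(ω·C) = 0 - j1912 Ω
Step 3 — Parallel branch: L || C = 1/(1/L + 1/C) = 0 + j12.62 Ω.
Step 4 — Series with R1: Z_total = R1 + (L || C) = 4660 + j12.62 Ω = 4660∠0.2° Ω.
Step 5 — Source phasor: V = 26.4∠24.8° V = 23.97 + j11.07 V.
Step 6 — Current: I = V / Z = 0.005149 + j0.002362 A = 0.005665∠24.6° A.
Step 7 — Complex power: S = V·I* = 0.1496 + j0.000405 VA.
Step 8 — Real power: P = Re(S) = 0.1496 W.
Step 9 — Reactive power: Q = Im(S) = 0.000405 VAR.
Step 10 — Apparent power: |S| = 0.1496 VA.
Step 11 — Power factor: PF = P/|S| = 1 (lagging).

(a) P = 0.1496 W  (b) Q = 0.000405 VAR  (c) S = 0.1496 VA  (d) PF = 1 (lagging)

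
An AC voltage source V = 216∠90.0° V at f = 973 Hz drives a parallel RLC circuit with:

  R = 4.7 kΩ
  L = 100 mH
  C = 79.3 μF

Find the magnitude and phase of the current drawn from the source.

Step 1 — Angular frequency: ω = 2π·f = 2π·973 = 6114 rad/s.
Step 2 — Component impedances:
  R: Z = R = 4700 Ω
  L: Z = jωL = j·6114·0.1 = 0 + j611.4 Ω
  C: Z = 1/(jωC) = -j/(ω·C) = 0 - j2.063 Ω
Step 3 — Parallel combination: 1/Z_total = 1/R + 1/L + 1/C; Z_total = 0.0009114 - j2.07 Ω = 2.07∠-90.0° Ω.
Step 4 — Source phasor: V = 216∠90.0° V = 0 + j216 V.
Step 5 — Ohm's law: I = V / Z_total = (0 + j216) / (0.0009114 - j2.07) = -104.4 + j0.04596 A.
Step 6 — Convert to polar: |I| = 104.4 A, ∠I = 180.0°.

I = 104.4∠180.0° A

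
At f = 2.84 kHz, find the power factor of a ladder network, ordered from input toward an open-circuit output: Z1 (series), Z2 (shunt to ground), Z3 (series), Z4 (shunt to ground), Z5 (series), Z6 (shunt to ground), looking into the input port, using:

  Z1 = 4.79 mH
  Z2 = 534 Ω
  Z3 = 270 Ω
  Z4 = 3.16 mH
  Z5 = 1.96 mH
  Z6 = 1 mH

Step 1 — Angular frequency: ω = 2π·f = 2π·2840 = 1.784e+04 rad/s.
Step 2 — Component impedances:
  Z1: Z = jωL = j·1.784e+04·0.00479 = 0 + j85.47 Ω
  Z2: Z = R = 534 Ω
  Z3: Z = R = 270 Ω
  Z4: Z = jωL = j·1.784e+04·0.00316 = 0 + j56.39 Ω
  Z5: Z = jωL = j·1.784e+04·0.00196 = 0 + j34.97 Ω
  Z6: Z = jωL = j·1.784e+04·0.001 = 0 + j17.84 Ω
Step 3 — Ladder network (open output): work backward from the far end, alternating series and parallel combinations. Z_in = 179.7 + j97.49 Ω = 204.5∠28.5° Ω.
Step 4 — Power factor: PF = cos(φ) = Re(Z)/|Z| = 179.736/204.474 = 0.879.
Step 5 — Type: Im(Z) = 97.49 ⇒ lagging (phase φ = 28.5°).

PF = 0.879 (lagging, φ = 28.5°)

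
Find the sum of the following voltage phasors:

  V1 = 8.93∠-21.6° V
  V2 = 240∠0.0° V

Step 1 — Convert each phasor to rectangular form:
  V1 = 8.93·(cos(-21.6°) + j·sin(-21.6°)) = 8.303 - j3.287 V
  V2 = 240·(cos(0.0°) + j·sin(0.0°)) = 240 V
Step 2 — Sum components: V_total = 248.3 - j3.287 V.
Step 3 — Convert to polar: |V_total| = 248.3 V, ∠V_total = -0.8°.

V_total = 248.3∠-0.8° V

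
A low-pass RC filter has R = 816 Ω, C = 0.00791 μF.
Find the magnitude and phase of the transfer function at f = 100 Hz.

Step 1 — Angular frequency: ω = 2π·100 = 628.3 rad/s.
Step 2 — Transfer function: H(jω) = 1/(1 + jωRC).
Step 3 — Denominator: 1 + jωRC = 1 + j·628.3·816·7.91e-09 = 1 + j0.004056.
Step 4 — H = 1 - j0.004055.
Step 5 — Magnitude: |H| = 1 (-0.0 dB); phase: φ = -0.2°.

|H| = 1 (-0.0 dB), φ = -0.2°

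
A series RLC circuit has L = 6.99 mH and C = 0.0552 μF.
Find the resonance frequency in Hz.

Step 1 — Resonance condition Im(Z)=0 gives ω₀ = 1/√(LC).
Step 2 — ω₀ = 1/√(0.00699·5.52e-08) = 5.091e+04 rad/s.
Step 3 — f₀ = ω₀/(2π) = 8102 Hz.

f₀ = 8102 Hz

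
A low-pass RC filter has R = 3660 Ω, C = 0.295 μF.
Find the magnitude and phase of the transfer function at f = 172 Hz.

Step 1 — Angular frequency: ω = 2π·172 = 1081 rad/s.
Step 2 — Transfer function: H(jω) = 1/(1 + jωRC).
Step 3 — Denominator: 1 + jωRC = 1 + j·1081·3660·2.95e-07 = 1 + j1.167.
Step 4 — H = 0.4235 - j0.4941.
Step 5 — Magnitude: |H| = 0.6507 (-3.7 dB); phase: φ = -49.4°.

|H| = 0.6507 (-3.7 dB), φ = -49.4°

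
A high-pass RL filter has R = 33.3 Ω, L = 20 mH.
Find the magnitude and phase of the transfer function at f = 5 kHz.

Step 1 — Angular frequency: ω = 2π·5000 = 3.142e+04 rad/s.
Step 2 — Transfer function: H(jω) = jωL/(R + jωL).
Step 3 — Numerator jωL = j·628.3; denominator R + jωL = 33.3 + j628.3.
Step 4 — H = 0.9972 + j0.05285.
Step 5 — Magnitude: |H| = 0.9986 (-0.0 dB); phase: φ = 3.0°.

|H| = 0.9986 (-0.0 dB), φ = 3.0°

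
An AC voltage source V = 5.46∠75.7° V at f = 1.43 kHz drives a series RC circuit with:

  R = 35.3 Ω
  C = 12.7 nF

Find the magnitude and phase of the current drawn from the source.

Step 1 — Angular frequency: ω = 2π·f = 2π·1430 = 8985 rad/s.
Step 2 — Component impedances:
  R: Z = R = 35.3 Ω
  C: Z = 1/(jωC) = -j/(ω·C) = 0 - j8764 Ω
Step 3 — Series combination: Z_total = R + C = 35.3 - j8764 Ω = 8764∠-89.8° Ω.
Step 4 — Source phasor: V = 5.46∠75.7° V = 1.349 + j5.291 V.
Step 5 — Ohm's law: I = V / Z_total = (1.349 + j5.291) / (35.3 - j8764) = -0.0006031 + j0.0001563 A.
Step 6 — Convert to polar: |I| = 0.000623 A, ∠I = 165.5°.

I = 0.000623∠165.5° A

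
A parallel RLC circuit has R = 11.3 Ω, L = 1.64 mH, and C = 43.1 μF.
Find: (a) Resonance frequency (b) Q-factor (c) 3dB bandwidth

Step 1 — Resonance: ω₀ = 1/√(LC) = 1/√(0.00164·4.31e-05) = 3761 rad/s.
Step 2 — f₀ = ω₀/(2π) = 598.6 Hz.
Step 3 — Parallel Q: Q = R/(ω₀L) = 11.3/(3761·0.00164) = 1.832.
Step 4 — Bandwidth: Δω = ω₀/Q = 2053 rad/s; BW = Δω/(2π) = 326.8 Hz.

(a) f₀ = 598.6 Hz  (b) Q = 1.832  (c) BW = 326.8 Hz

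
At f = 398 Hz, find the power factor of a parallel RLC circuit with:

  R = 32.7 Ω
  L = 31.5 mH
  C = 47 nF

Step 1 — Angular frequency: ω = 2π·f = 2π·398 = 2501 rad/s.
Step 2 — Component impedances:
  R: Z = R = 32.7 Ω
  L: Z = jωL = j·2501·0.0315 = 0 + j78.77 Ω
  C: Z = 1/(jωC) = -j/(ω·C) = 0 - j8508 Ω
Step 3 — Parallel combination: 1/Z_total = 1/R + 1/L + 1/C; Z_total = 27.97 + j11.5 Ω = 30.24∠22.4° Ω.
Step 4 — Power factor: PF = cos(φ) = Re(Z)/|Z| = 27.969/30.242 = 0.9248.
Step 5 — Type: Im(Z) = 11.5 ⇒ lagging (phase φ = 22.4°).

PF = 0.9248 (lagging, φ = 22.4°)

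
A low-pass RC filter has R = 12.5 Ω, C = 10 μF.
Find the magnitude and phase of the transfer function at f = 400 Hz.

Step 1 — Angular frequency: ω = 2π·400 = 2513 rad/s.
Step 2 — Transfer function: H(jω) = 1/(1 + jωRC).
Step 3 — Denominator: 1 + jωRC = 1 + j·2513·12.5·1e-05 = 1 + j0.3142.
Step 4 — H = 0.9102 - j0.2859.
Step 5 — Magnitude: |H| = 0.954 (-0.4 dB); phase: φ = -17.4°.

|H| = 0.954 (-0.4 dB), φ = -17.4°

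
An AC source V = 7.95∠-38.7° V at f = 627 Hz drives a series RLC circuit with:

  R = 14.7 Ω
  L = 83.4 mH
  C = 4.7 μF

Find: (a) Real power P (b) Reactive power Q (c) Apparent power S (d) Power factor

Step 1 — Angular frequency: ω = 2π·f = 2π·627 = 3940 rad/s.
Step 2 — Component impedances:
  R: Z = R = 14.7 Ω
  L: Z = jωL = j·3940·0.0834 = 0 + j328.6 Ω
  C: Z = 1/(jωC) = -j/(ω·C) = 0 - j54.01 Ω
Step 3 — Series combination: Z_total = R + L + C = 14.7 + j274.6 Ω = 274.9∠86.9° Ω.
Step 4 — Source phasor: V = 7.95∠-38.7° V = 6.204 - j4.971 V.
Step 5 — Current: I = V / Z = -0.01685 - j0.0235 A = 0.02891∠-125.6° A.
Step 6 — Complex power: S = V·I* = 0.01229 + j0.2295 VA.
Step 7 — Real power: P = Re(S) = 0.01229 W.
Step 8 — Reactive power: Q = Im(S) = 0.2295 VAR.
Step 9 — Apparent power: |S| = 0.2299 VA.
Step 10 — Power factor: PF = P/|S| = 0.05347 (lagging).

(a) P = 0.01229 W  (b) Q = 0.2295 VAR  (c) S = 0.2299 VA  (d) PF = 0.05347 (lagging)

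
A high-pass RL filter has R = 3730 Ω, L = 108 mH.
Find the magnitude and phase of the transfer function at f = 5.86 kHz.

Step 1 — Angular frequency: ω = 2π·5860 = 3.682e+04 rad/s.
Step 2 — Transfer function: H(jω) = jωL/(R + jωL).
Step 3 — Numerator jωL = j·3977; denominator R + jωL = 3730 + j3977.
Step 4 — H = 0.532 + j0.499.
Step 5 — Magnitude: |H| = 0.7294 (-2.7 dB); phase: φ = 43.2°.

|H| = 0.7294 (-2.7 dB), φ = 43.2°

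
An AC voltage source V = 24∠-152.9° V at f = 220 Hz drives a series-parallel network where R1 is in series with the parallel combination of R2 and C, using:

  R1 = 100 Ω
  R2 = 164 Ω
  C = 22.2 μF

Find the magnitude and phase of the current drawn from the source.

Step 1 — Angular frequency: ω = 2π·f = 2π·220 = 1382 rad/s.
Step 2 — Component impedances:
  R1: Z = R = 100 Ω
  R2: Z = R = 164 Ω
  C: Z = 1/(jωC) = -j/(ω·C) = 0 - j32.59 Ω
Step 3 — Parallel branch: R2 || C = 1/(1/R2 + 1/C) = 6.229 - j31.35 Ω.
Step 4 — Series with R1: Z_total = R1 + (R2 || C) = 106.2 - j31.35 Ω = 110.8∠-16.4° Ω.
Step 5 — Source phasor: V = 24∠-152.9° V = -21.37 - j10.93 V.
Step 6 — Ohm's law: I = V / Z_total = (-21.37 - j10.93) / (106.2 - j31.35) = -0.1571 - j0.1493 A.
Step 7 — Convert to polar: |I| = 0.2167 A, ∠I = -136.5°.

I = 0.2167∠-136.5° A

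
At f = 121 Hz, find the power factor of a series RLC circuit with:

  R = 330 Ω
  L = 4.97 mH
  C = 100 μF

Step 1 — Angular frequency: ω = 2π·f = 2π·121 = 760.3 rad/s.
Step 2 — Component impedances:
  R: Z = R = 330 Ω
  L: Z = jωL = j·760.3·0.00497 = 0 + j3.779 Ω
  C: Z = 1/(jωC) = -j/(ω·C) = 0 - j13.15 Ω
Step 3 — Series combination: Z_total = R + L + C = 330 - j9.375 Ω = 330.1∠-1.6° Ω.
Step 4 — Power factor: PF = cos(φ) = Re(Z)/|Z| = 330/330.13 = 0.9996.
Step 5 — Type: Im(Z) = -9.375 ⇒ leading (phase φ = -1.6°).

PF = 0.9996 (leading, φ = -1.6°)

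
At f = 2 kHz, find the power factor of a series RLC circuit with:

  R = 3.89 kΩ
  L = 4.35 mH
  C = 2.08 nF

Step 1 — Angular frequency: ω = 2π·f = 2π·2000 = 1.257e+04 rad/s.
Step 2 — Component impedances:
  R: Z = R = 3890 Ω
  L: Z = jωL = j·1.257e+04·0.00435 = 0 + j54.66 Ω
  C: Z = 1/(jωC) = -j/(ω·C) = 0 - j3.826e+04 Ω
Step 3 — Series combination: Z_total = R + L + C = 3890 - j3.82e+04 Ω = 3.84e+04∠-84.2° Ω.
Step 4 — Power factor: PF = cos(φ) = Re(Z)/|Z| = 3890/3.84e+04 = 0.1013.
Step 5 — Type: Im(Z) = -3.82e+04 ⇒ leading (phase φ = -84.2°).

PF = 0.1013 (leading, φ = -84.2°)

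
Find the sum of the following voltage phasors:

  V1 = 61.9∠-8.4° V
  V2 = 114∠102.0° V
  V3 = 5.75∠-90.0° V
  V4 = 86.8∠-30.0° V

Step 1 — Convert each phasor to rectangular form:
  V1 = 61.9·(cos(-8.4°) + j·sin(-8.4°)) = 61.24 - j9.043 V
  V2 = 114·(cos(102.0°) + j·sin(102.0°)) = -23.7 + j111.5 V
  V3 = 5.75·(cos(-90.0°) + j·sin(-90.0°)) = 0 - j5.75 V
  V4 = 86.8·(cos(-30.0°) + j·sin(-30.0°)) = 75.17 - j43.4 V
Step 2 — Sum components: V_total = 112.7 + j53.32 V.
Step 3 — Convert to polar: |V_total| = 124.7 V, ∠V_total = 25.3°.

V_total = 124.7∠25.3° V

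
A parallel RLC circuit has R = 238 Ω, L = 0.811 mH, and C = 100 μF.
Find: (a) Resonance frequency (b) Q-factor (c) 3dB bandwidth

Step 1 — Resonance: ω₀ = 1/√(LC) = 1/√(0.000811·0.0001) = 3511 rad/s.
Step 2 — f₀ = ω₀/(2π) = 558.9 Hz.
Step 3 — Parallel Q: Q = R/(ω₀L) = 238/(3511·0.000811) = 83.57.
Step 4 — Bandwidth: Δω = ω₀/Q = 42.02 rad/s; BW = Δω/(2π) = 6.687 Hz.

(a) f₀ = 558.9 Hz  (b) Q = 83.57  (c) BW = 6.687 Hz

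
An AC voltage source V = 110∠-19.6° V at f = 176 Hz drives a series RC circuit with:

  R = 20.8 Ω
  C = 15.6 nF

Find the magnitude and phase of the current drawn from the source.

Step 1 — Angular frequency: ω = 2π·f = 2π·176 = 1106 rad/s.
Step 2 — Component impedances:
  R: Z = R = 20.8 Ω
  C: Z = 1/(jωC) = -j/(ω·C) = 0 - j5.797e+04 Ω
Step 3 — Series combination: Z_total = R + C = 20.8 - j5.797e+04 Ω = 5.797e+04∠-90.0° Ω.
Step 4 — Source phasor: V = 110∠-19.6° V = 103.6 - j36.9 V.
Step 5 — Ohm's law: I = V / Z_total = (103.6 - j36.9) / (20.8 - j5.797e+04) = 0.0006372 + j0.001787 A.
Step 6 — Convert to polar: |I| = 0.001898 A, ∠I = 70.4°.

I = 0.001898∠70.4° A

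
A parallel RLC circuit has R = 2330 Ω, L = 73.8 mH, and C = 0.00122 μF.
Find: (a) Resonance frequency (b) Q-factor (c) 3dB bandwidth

Step 1 — Resonance: ω₀ = 1/√(LC) = 1/√(0.0738·1.22e-09) = 1.054e+05 rad/s.
Step 2 — f₀ = ω₀/(2π) = 1.677e+04 Hz.
Step 3 — Parallel Q: Q = R/(ω₀L) = 2330/(1.054e+05·0.0738) = 0.2996.
Step 4 — Bandwidth: Δω = ω₀/Q = 3.518e+05 rad/s; BW = Δω/(2π) = 5.599e+04 Hz.

(a) f₀ = 1.677e+04 Hz  (b) Q = 0.2996  (c) BW = 5.599e+04 Hz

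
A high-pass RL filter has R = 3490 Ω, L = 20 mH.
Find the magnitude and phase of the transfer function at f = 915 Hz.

Step 1 — Angular frequency: ω = 2π·915 = 5749 rad/s.
Step 2 — Transfer function: H(jω) = jωL/(R + jωL).
Step 3 — Numerator jωL = j·115; denominator R + jωL = 3490 + j115.
Step 4 — H = 0.001084 + j0.03291.
Step 5 — Magnitude: |H| = 0.03293 (-29.6 dB); phase: φ = 88.1°.

|H| = 0.03293 (-29.6 dB), φ = 88.1°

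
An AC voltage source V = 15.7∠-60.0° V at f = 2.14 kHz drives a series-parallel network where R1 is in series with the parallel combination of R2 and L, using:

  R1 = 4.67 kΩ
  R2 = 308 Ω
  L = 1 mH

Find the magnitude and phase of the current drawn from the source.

Step 1 — Angular frequency: ω = 2π·f = 2π·2140 = 1.345e+04 rad/s.
Step 2 — Component impedances:
  R1: Z = R = 4670 Ω
  R2: Z = R = 308 Ω
  L: Z = jωL = j·1.345e+04·0.001 = 0 + j13.45 Ω
Step 3 — Parallel branch: R2 || L = 1/(1/R2 + 1/L) = 0.5859 + j13.42 Ω.
Step 4 — Series with R1: Z_total = R1 + (R2 || L) = 4671 + j13.42 Ω = 4671∠0.2° Ω.
Step 5 — Source phasor: V = 15.7∠-60.0° V = 7.85 - j13.6 V.
Step 6 — Ohm's law: I = V / Z_total = (7.85 - j13.6) / (4671 + j13.42) = 0.001672 - j0.002916 A.
Step 7 — Convert to polar: |I| = 0.003361 A, ∠I = -60.2°.

I = 0.003361∠-60.2° A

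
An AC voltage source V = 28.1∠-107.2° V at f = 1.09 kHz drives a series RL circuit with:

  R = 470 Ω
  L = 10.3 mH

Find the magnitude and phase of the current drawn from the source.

Step 1 — Angular frequency: ω = 2π·f = 2π·1090 = 6849 rad/s.
Step 2 — Component impedances:
  R: Z = R = 470 Ω
  L: Z = jωL = j·6849·0.0103 = 0 + j70.54 Ω
Step 3 — Series combination: Z_total = R + L = 470 + j70.54 Ω = 475.3∠8.5° Ω.
Step 4 — Source phasor: V = 28.1∠-107.2° V = -8.309 - j26.84 V.
Step 5 — Ohm's law: I = V / Z_total = (-8.309 - j26.84) / (470 + j70.54) = -0.02567 - j0.05326 A.
Step 6 — Convert to polar: |I| = 0.05913 A, ∠I = -115.7°.

I = 0.05913∠-115.7° A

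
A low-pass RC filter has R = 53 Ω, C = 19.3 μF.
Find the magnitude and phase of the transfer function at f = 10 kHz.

Step 1 — Angular frequency: ω = 2π·1e+04 = 6.283e+04 rad/s.
Step 2 — Transfer function: H(jω) = 1/(1 + jωRC).
Step 3 — Denominator: 1 + jωRC = 1 + j·6.283e+04·53·1.93e-05 = 1 + j64.27.
Step 4 — H = 0.000242 - j0.01556.
Step 5 — Magnitude: |H| = 0.01556 (-36.2 dB); phase: φ = -89.1°.

|H| = 0.01556 (-36.2 dB), φ = -89.1°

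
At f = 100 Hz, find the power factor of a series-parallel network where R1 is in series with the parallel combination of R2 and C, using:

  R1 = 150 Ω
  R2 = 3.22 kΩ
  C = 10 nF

Step 1 — Angular frequency: ω = 2π·f = 2π·100 = 628.3 rad/s.
Step 2 — Component impedances:
  R1: Z = R = 150 Ω
  R2: Z = R = 3220 Ω
  C: Z = 1/(jωC) = -j/(ω·C) = 0 - j1.592e+05 Ω
Step 3 — Parallel branch: R2 || C = 1/(1/R2 + 1/C) = 3219 - j65.12 Ω.
Step 4 — Series with R1: Z_total = R1 + (R2 || C) = 3369 - j65.12 Ω = 3369∠-1.1° Ω.
Step 5 — Power factor: PF = cos(φ) = Re(Z)/|Z| = 3368.7/3369.3 = 0.9998.
Step 6 — Type: Im(Z) = -65.12 ⇒ leading (phase φ = -1.1°).

PF = 0.9998 (leading, φ = -1.1°)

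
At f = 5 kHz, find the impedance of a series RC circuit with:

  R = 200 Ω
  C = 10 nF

Step 1 — Angular frequency: ω = 2π·f = 2π·5000 = 3.142e+04 rad/s.
Step 2 — Component impedances:
  R: Z = R = 200 Ω
  C: Z = 1/(jωC) = -j/(ω·C) = 0 - j3183 Ω
Step 3 — Series combination: Z_total = R + C = 200 - j3183 Ω = 3189∠-86.4° Ω.

Z = 200 - j3183 Ω = 3189∠-86.4° Ω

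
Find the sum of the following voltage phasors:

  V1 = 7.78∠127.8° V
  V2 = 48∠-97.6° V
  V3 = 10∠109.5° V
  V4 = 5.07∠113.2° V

Step 1 — Convert each phasor to rectangular form:
  V1 = 7.78·(cos(127.8°) + j·sin(127.8°)) = -4.768 + j6.147 V
  V2 = 48·(cos(-97.6°) + j·sin(-97.6°)) = -6.348 - j47.58 V
  V3 = 10·(cos(109.5°) + j·sin(109.5°)) = -3.338 + j9.426 V
  V4 = 5.07·(cos(113.2°) + j·sin(113.2°)) = -1.997 + j4.66 V
Step 2 — Sum components: V_total = -16.45 - j27.34 V.
Step 3 — Convert to polar: |V_total| = 31.91 V, ∠V_total = -121.0°.

V_total = 31.91∠-121.0° V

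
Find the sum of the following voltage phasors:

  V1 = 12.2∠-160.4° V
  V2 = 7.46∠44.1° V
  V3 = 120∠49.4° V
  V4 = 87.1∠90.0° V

Step 1 — Convert each phasor to rectangular form:
  V1 = 12.2·(cos(-160.4°) + j·sin(-160.4°)) = -11.49 - j4.093 V
  V2 = 7.46·(cos(44.1°) + j·sin(44.1°)) = 5.357 + j5.192 V
  V3 = 120·(cos(49.4°) + j·sin(49.4°)) = 78.09 + j91.11 V
  V4 = 87.1·(cos(90.0°) + j·sin(90.0°)) = 0 + j87.1 V
Step 2 — Sum components: V_total = 71.96 + j179.3 V.
Step 3 — Convert to polar: |V_total| = 193.2 V, ∠V_total = 68.1°.

V_total = 193.2∠68.1° V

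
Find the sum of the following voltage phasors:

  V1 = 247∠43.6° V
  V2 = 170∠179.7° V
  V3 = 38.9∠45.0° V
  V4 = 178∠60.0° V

Step 1 — Convert each phasor to rectangular form:
  V1 = 247·(cos(43.6°) + j·sin(43.6°)) = 178.9 + j170.3 V
  V2 = 170·(cos(179.7°) + j·sin(179.7°)) = -170 + j0.8901 V
  V3 = 38.9·(cos(45.0°) + j·sin(45.0°)) = 27.51 + j27.51 V
  V4 = 178·(cos(60.0°) + j·sin(60.0°)) = 89 + j154.2 V
Step 2 — Sum components: V_total = 125.4 + j352.9 V.
Step 3 — Convert to polar: |V_total| = 374.5 V, ∠V_total = 70.4°.

V_total = 374.5∠70.4° V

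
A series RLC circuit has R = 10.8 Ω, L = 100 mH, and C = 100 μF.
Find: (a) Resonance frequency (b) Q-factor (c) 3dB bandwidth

Step 1 — Resonance: ω₀ = 1/√(LC) = 1/√(0.1·0.0001) = 316.2 rad/s.
Step 2 — f₀ = ω₀/(2π) = 50.33 Hz.
Step 3 — Series Q: Q = ω₀L/R = 316.2·0.1/10.8 = 2.928.
Step 4 — Bandwidth: Δω = ω₀/Q = 108 rad/s; BW = Δω/(2π) = 17.19 Hz.

(a) f₀ = 50.33 Hz  (b) Q = 2.928  (c) BW = 17.19 Hz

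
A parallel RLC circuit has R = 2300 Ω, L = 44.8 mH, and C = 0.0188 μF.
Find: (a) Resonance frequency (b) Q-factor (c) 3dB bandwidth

Step 1 — Resonance: ω₀ = 1/√(LC) = 1/√(0.0448·1.88e-08) = 3.446e+04 rad/s.
Step 2 — f₀ = ω₀/(2π) = 5484 Hz.
Step 3 — Parallel Q: Q = R/(ω₀L) = 2300/(3.446e+04·0.0448) = 1.49.
Step 4 — Bandwidth: Δω = ω₀/Q = 2.313e+04 rad/s; BW = Δω/(2π) = 3681 Hz.

(a) f₀ = 5484 Hz  (b) Q = 1.49  (c) BW = 3681 Hz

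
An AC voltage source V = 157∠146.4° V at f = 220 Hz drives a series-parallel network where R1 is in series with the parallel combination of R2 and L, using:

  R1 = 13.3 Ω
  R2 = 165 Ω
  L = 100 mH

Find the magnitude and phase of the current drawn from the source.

Step 1 — Angular frequency: ω = 2π·f = 2π·220 = 1382 rad/s.
Step 2 — Component impedances:
  R1: Z = R = 13.3 Ω
  R2: Z = R = 165 Ω
  L: Z = jωL = j·1382·0.1 = 0 + j138.2 Ω
Step 3 — Parallel branch: R2 || L = 1/(1/R2 + 1/L) = 68.05 + j81.22 Ω.
Step 4 — Series with R1: Z_total = R1 + (R2 || L) = 81.35 + j81.22 Ω = 115∠45.0° Ω.
Step 5 — Source phasor: V = 157∠146.4° V = -130.8 + j86.88 V.
Step 6 — Ohm's law: I = V / Z_total = (-130.8 + j86.88) / (81.35 + j81.22) = -0.271 + j1.339 A.
Step 7 — Convert to polar: |I| = 1.366 A, ∠I = 101.4°.

I = 1.366∠101.4° A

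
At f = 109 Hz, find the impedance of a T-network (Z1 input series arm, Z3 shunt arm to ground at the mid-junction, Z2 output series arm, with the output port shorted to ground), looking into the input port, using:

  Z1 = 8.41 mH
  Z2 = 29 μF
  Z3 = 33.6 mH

Step 1 — Angular frequency: ω = 2π·f = 2π·109 = 684.9 rad/s.
Step 2 — Component impedances:
  Z1: Z = jωL = j·684.9·0.00841 = 0 + j5.76 Ω
  Z2: Z = 1/(jωC) = -j/(ω·C) = 0 - j50.35 Ω
  Z3: Z = jωL = j·684.9·0.0336 = 0 + j23.01 Ω
Step 3 — With the output port shorted to ground, the output series arm Z2 runs from the junction to ground; the shunt arm Z3 also runs from the junction to ground. They appear in parallel: Z3 || Z2 = 0 + j42.38 Ω.
Step 4 — Series with input arm Z1: Z_in = Z1 + (Z3 || Z2) = 0 + j48.14 Ω = 48.14∠90.0° Ω.

Z = 0 + j48.14 Ω = 48.14∠90.0° Ω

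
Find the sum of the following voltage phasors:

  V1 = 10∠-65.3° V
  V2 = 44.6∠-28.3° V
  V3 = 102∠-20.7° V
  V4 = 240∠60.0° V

Step 1 — Convert each phasor to rectangular form:
  V1 = 10·(cos(-65.3°) + j·sin(-65.3°)) = 4.179 - j9.085 V
  V2 = 44.6·(cos(-28.3°) + j·sin(-28.3°)) = 39.27 - j21.14 V
  V3 = 102·(cos(-20.7°) + j·sin(-20.7°)) = 95.42 - j36.05 V
  V4 = 240·(cos(60.0°) + j·sin(60.0°)) = 120 + j207.8 V
Step 2 — Sum components: V_total = 258.9 + j141.6 V.
Step 3 — Convert to polar: |V_total| = 295 V, ∠V_total = 28.7°.

V_total = 295∠28.7° V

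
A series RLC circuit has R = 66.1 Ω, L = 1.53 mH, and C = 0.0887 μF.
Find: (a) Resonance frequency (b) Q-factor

Step 1 — Resonance condition Im(Z)=0 gives ω₀ = 1/√(LC).
Step 2 — ω₀ = 1/√(0.00153·8.87e-08) = 8.584e+04 rad/s.
Step 3 — f₀ = ω₀/(2π) = 1.366e+04 Hz.
Step 4 — Series Q: Q = ω₀L/R = 8.584e+04·0.00153/66.1 = 1.987.

(a) f₀ = 1.366e+04 Hz  (b) Q = 1.987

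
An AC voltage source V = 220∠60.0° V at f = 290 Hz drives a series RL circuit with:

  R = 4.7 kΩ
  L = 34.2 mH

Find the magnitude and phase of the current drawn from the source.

Step 1 — Angular frequency: ω = 2π·f = 2π·290 = 1822 rad/s.
Step 2 — Component impedances:
  R: Z = R = 4700 Ω
  L: Z = jωL = j·1822·0.0342 = 0 + j62.32 Ω
Step 3 — Series combination: Z_total = R + L = 4700 + j62.32 Ω = 4700∠0.8° Ω.
Step 4 — Source phasor: V = 220∠60.0° V = 110 + j190.5 V.
Step 5 — Ohm's law: I = V / Z_total = (110 + j190.5) / (4700 + j62.32) = 0.02394 + j0.04022 A.
Step 6 — Convert to polar: |I| = 0.0468 A, ∠I = 59.2°.

I = 0.0468∠59.2° A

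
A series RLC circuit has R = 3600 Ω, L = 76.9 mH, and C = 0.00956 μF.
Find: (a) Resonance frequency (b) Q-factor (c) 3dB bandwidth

Step 1 — Resonance condition Im(Z)=0 gives ω₀ = 1/√(LC).
Step 2 — ω₀ = 1/√(0.0769·9.56e-09) = 3.688e+04 rad/s.
Step 3 — f₀ = ω₀/(2π) = 5870 Hz.
Step 4 — Series Q: Q = ω₀L/R = 3.688e+04·0.0769/3600 = 0.7878.
Step 5 — 3dB bandwidth: Δω = ω₀/Q = 4.681e+04 rad/s; BW = Δω/(2π) = 7451 Hz.

(a) f₀ = 5870 Hz  (b) Q = 0.7878  (c) BW = 7451 Hz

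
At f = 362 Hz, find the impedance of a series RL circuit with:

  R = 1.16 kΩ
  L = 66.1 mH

Step 1 — Angular frequency: ω = 2π·f = 2π·362 = 2275 rad/s.
Step 2 — Component impedances:
  R: Z = R = 1160 Ω
  L: Z = jωL = j·2275·0.0661 = 0 + j150.3 Ω
Step 3 — Series combination: Z_total = R + L = 1160 + j150.3 Ω = 1170∠7.4° Ω.

Z = 1160 + j150.3 Ω = 1170∠7.4° Ω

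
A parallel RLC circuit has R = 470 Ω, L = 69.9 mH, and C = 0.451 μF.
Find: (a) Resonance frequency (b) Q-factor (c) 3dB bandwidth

Step 1 — Resonance: ω₀ = 1/√(LC) = 1/√(0.0699·4.51e-07) = 5632 rad/s.
Step 2 — f₀ = ω₀/(2π) = 896.4 Hz.
Step 3 — Parallel Q: Q = R/(ω₀L) = 470/(5632·0.0699) = 1.194.
Step 4 — Bandwidth: Δω = ω₀/Q = 4718 rad/s; BW = Δω/(2π) = 750.8 Hz.

(a) f₀ = 896.4 Hz  (b) Q = 1.194  (c) BW = 750.8 Hz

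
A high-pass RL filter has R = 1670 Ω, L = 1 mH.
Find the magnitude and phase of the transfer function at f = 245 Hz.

Step 1 — Angular frequency: ω = 2π·245 = 1539 rad/s.
Step 2 — Transfer function: H(jω) = jωL/(R + jωL).
Step 3 — Numerator jωL = j·1.539; denominator R + jωL = 1670 + j1.539.
Step 4 — H = 8.497e-07 + j0.0009218.
Step 5 — Magnitude: |H| = 0.0009218 (-60.7 dB); phase: φ = 89.9°.

|H| = 0.0009218 (-60.7 dB), φ = 89.9°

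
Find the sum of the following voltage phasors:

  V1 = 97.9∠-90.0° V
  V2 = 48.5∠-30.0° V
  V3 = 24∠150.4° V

Step 1 — Convert each phasor to rectangular form:
  V1 = 97.9·(cos(-90.0°) + j·sin(-90.0°)) = 0 - j97.9 V
  V2 = 48.5·(cos(-30.0°) + j·sin(-30.0°)) = 42 - j24.25 V
  V3 = 24·(cos(150.4°) + j·sin(150.4°)) = -20.87 + j11.85 V
Step 2 — Sum components: V_total = 21.13 - j110.3 V.
Step 3 — Convert to polar: |V_total| = 112.3 V, ∠V_total = -79.2°.

V_total = 112.3∠-79.2° V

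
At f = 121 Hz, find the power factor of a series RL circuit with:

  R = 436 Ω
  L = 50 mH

Step 1 — Angular frequency: ω = 2π·f = 2π·121 = 760.3 rad/s.
Step 2 — Component impedances:
  R: Z = R = 436 Ω
  L: Z = jωL = j·760.3·0.05 = 0 + j38.01 Ω
Step 3 — Series combination: Z_total = R + L = 436 + j38.01 Ω = 437.7∠5.0° Ω.
Step 4 — Power factor: PF = cos(φ) = Re(Z)/|Z| = 436/437.65 = 0.9962.
Step 5 — Type: Im(Z) = 38.01 ⇒ lagging (phase φ = 5.0°).

PF = 0.9962 (lagging, φ = 5.0°)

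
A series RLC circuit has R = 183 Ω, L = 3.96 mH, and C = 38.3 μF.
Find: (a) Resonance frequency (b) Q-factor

Step 1 — Resonance condition Im(Z)=0 gives ω₀ = 1/√(LC).
Step 2 — ω₀ = 1/√(0.00396·3.83e-05) = 2568 rad/s.
Step 3 — f₀ = ω₀/(2π) = 408.7 Hz.
Step 4 — Series Q: Q = ω₀L/R = 2568·0.00396/183 = 0.05556.

(a) f₀ = 408.7 Hz  (b) Q = 0.05556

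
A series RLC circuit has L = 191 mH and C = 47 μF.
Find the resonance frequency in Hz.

Step 1 — Resonance condition Im(Z)=0 gives ω₀ = 1/√(LC).
Step 2 — ω₀ = 1/√(0.191·4.7e-05) = 333.8 rad/s.
Step 3 — f₀ = ω₀/(2π) = 53.12 Hz.

f₀ = 53.12 Hz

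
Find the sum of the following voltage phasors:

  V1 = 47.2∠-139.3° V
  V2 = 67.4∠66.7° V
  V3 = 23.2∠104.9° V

Step 1 — Convert each phasor to rectangular form:
  V1 = 47.2·(cos(-139.3°) + j·sin(-139.3°)) = -35.78 - j30.78 V
  V2 = 67.4·(cos(66.7°) + j·sin(66.7°)) = 26.66 + j61.9 V
  V3 = 23.2·(cos(104.9°) + j·sin(104.9°)) = -5.965 + j22.42 V
Step 2 — Sum components: V_total = -15.09 + j53.54 V.
Step 3 — Convert to polar: |V_total| = 55.63 V, ∠V_total = 105.7°.

V_total = 55.63∠105.7° V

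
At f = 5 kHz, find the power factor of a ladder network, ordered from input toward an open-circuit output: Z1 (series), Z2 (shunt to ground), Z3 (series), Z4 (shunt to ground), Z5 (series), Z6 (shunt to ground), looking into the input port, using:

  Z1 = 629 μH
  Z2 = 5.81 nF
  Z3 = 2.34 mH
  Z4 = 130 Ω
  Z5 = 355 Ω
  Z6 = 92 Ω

Step 1 — Angular frequency: ω = 2π·f = 2π·5000 = 3.142e+04 rad/s.
Step 2 — Component impedances:
  Z1: Z = jωL = j·3.142e+04·0.000629 = 0 + j19.76 Ω
  Z2: Z = 1/(jωC) = -j/(ω·C) = 0 - j5479 Ω
  Z3: Z = jωL = j·3.142e+04·0.00234 = 0 + j73.51 Ω
  Z4: Z = R = 130 Ω
  Z5: Z = R = 355 Ω
  Z6: Z = R = 92 Ω
Step 3 — Ladder network (open output): work backward from the far end, alternating series and parallel combinations. Z_in = 103.4 + j92.35 Ω = 138.7∠41.8° Ω.
Step 4 — Power factor: PF = cos(φ) = Re(Z)/|Z| = 103.433/138.659 = 0.746.
Step 5 — Type: Im(Z) = 92.35 ⇒ lagging (phase φ = 41.8°).

PF = 0.746 (lagging, φ = 41.8°)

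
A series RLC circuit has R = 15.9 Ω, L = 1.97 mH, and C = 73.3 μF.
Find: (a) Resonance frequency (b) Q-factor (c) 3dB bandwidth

Step 1 — Resonance: ω₀ = 1/√(LC) = 1/√(0.00197·7.33e-05) = 2632 rad/s.
Step 2 — f₀ = ω₀/(2π) = 418.8 Hz.
Step 3 — Series Q: Q = ω₀L/R = 2632·0.00197/15.9 = 0.326.
Step 4 — Bandwidth: Δω = ω₀/Q = 8071 rad/s; BW = Δω/(2π) = 1285 Hz.

(a) f₀ = 418.8 Hz  (b) Q = 0.326  (c) BW = 1285 Hz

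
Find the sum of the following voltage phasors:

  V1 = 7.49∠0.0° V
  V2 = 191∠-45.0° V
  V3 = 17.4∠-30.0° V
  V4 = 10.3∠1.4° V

Step 1 — Convert each phasor to rectangular form:
  V1 = 7.49·(cos(0.0°) + j·sin(0.0°)) = 7.49 V
  V2 = 191·(cos(-45.0°) + j·sin(-45.0°)) = 135.1 - j135.1 V
  V3 = 17.4·(cos(-30.0°) + j·sin(-30.0°)) = 15.07 - j8.7 V
  V4 = 10.3·(cos(1.4°) + j·sin(1.4°)) = 10.3 + j0.2517 V
Step 2 — Sum components: V_total = 167.9 - j143.5 V.
Step 3 — Convert to polar: |V_total| = 220.9 V, ∠V_total = -40.5°.

V_total = 220.9∠-40.5° V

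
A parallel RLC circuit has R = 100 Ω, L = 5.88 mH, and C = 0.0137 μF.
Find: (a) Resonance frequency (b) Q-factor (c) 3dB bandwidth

Step 1 — Resonance: ω₀ = 1/√(LC) = 1/√(0.00588·1.37e-08) = 1.114e+05 rad/s.
Step 2 — f₀ = ω₀/(2π) = 1.773e+04 Hz.
Step 3 — Parallel Q: Q = R/(ω₀L) = 100/(1.114e+05·0.00588) = 0.1526.
Step 4 — Bandwidth: Δω = ω₀/Q = 7.299e+05 rad/s; BW = Δω/(2π) = 1.162e+05 Hz.

(a) f₀ = 1.773e+04 Hz  (b) Q = 0.1526  (c) BW = 1.162e+05 Hz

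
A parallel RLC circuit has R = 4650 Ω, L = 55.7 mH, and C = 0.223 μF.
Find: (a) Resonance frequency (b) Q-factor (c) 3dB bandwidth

Step 1 — Resonance: ω₀ = 1/√(LC) = 1/√(0.0557·2.23e-07) = 8973 rad/s.
Step 2 — f₀ = ω₀/(2π) = 1428 Hz.
Step 3 — Parallel Q: Q = R/(ω₀L) = 4650/(8973·0.0557) = 9.304.
Step 4 — Bandwidth: Δω = ω₀/Q = 964.4 rad/s; BW = Δω/(2π) = 153.5 Hz.

(a) f₀ = 1428 Hz  (b) Q = 9.304  (c) BW = 153.5 Hz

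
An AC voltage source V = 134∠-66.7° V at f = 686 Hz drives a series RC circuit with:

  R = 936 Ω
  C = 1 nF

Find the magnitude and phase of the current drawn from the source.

Step 1 — Angular frequency: ω = 2π·f = 2π·686 = 4310 rad/s.
Step 2 — Component impedances:
  R: Z = R = 936 Ω
  C: Z = 1/(jωC) = -j/(ω·C) = 0 - j2.32e+05 Ω
Step 3 — Series combination: Z_total = R + C = 936 - j2.32e+05 Ω = 2.32e+05∠-89.8° Ω.
Step 4 — Source phasor: V = 134∠-66.7° V = 53 - j123.1 V.
Step 5 — Ohm's law: I = V / Z_total = (53 - j123.1) / (936 - j2.32e+05) = 0.0005314 + j0.0002263 A.
Step 6 — Convert to polar: |I| = 0.0005776 A, ∠I = 23.1°.

I = 0.0005776∠23.1° A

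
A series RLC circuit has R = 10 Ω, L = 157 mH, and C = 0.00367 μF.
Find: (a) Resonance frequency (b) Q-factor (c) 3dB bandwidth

Step 1 — Resonance: ω₀ = 1/√(LC) = 1/√(0.157·3.67e-09) = 4.166e+04 rad/s.
Step 2 — f₀ = ω₀/(2π) = 6630 Hz.
Step 3 — Series Q: Q = ω₀L/R = 4.166e+04·0.157/10 = 654.1.
Step 4 — Bandwidth: Δω = ω₀/Q = 63.69 rad/s; BW = Δω/(2π) = 10.14 Hz.

(a) f₀ = 6630 Hz  (b) Q = 654.1  (c) BW = 10.14 Hz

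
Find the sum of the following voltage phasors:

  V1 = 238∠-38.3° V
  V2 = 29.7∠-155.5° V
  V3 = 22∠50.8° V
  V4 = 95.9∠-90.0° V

Step 1 — Convert each phasor to rectangular form:
  V1 = 238·(cos(-38.3°) + j·sin(-38.3°)) = 186.8 - j147.5 V
  V2 = 29.7·(cos(-155.5°) + j·sin(-155.5°)) = -27.03 - j12.32 V
  V3 = 22·(cos(50.8°) + j·sin(50.8°)) = 13.9 + j17.05 V
  V4 = 95.9·(cos(-90.0°) + j·sin(-90.0°)) = 0 - j95.9 V
Step 2 — Sum components: V_total = 173.7 - j238.7 V.
Step 3 — Convert to polar: |V_total| = 295.2 V, ∠V_total = -54.0°.

V_total = 295.2∠-54.0° V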